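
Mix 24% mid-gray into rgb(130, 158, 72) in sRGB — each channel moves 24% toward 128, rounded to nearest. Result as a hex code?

A 24% tone moves each channel 24% toward 128:
  R: 130 − 0.48 = 129.52 → 130
  G: 158 − 7.2 = 150.8 → 151
  B: 72 + 0.24×(128−72) = 72 + 13.44 = 85.44 → 85
rgb(130, 151, 85) = #829755.

#829755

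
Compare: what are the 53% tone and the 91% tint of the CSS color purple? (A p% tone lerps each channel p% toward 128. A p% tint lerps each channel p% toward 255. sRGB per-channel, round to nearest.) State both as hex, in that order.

CSS purple is rgb(128, 0, 128).
53% tone:
  R: 128 + 0.53×(128−128) = 128 + 0 = 128 → 128
  G: 0 + 0.53×(128−0) = 0 + 67.84 = 67.84 → 68
  B: 128 + 0 = 128 → 128
  → #804480
91% tint:
  R: 128 + 115.57 = 243.57 → 244
  G: 0 + 0.91×(255−0) = 0 + 232.05 = 232.05 → 232
  B: 128 + 115.57 = 243.57 → 244
  → #f4e8f4

#804480, #f4e8f4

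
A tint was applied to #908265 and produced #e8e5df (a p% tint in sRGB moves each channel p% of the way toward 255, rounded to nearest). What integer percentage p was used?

79%

#908265 is rgb(144, 130, 101); #e8e5df is rgb(232, 229, 223).
On the B channel (widest range): 223 ≈ 101 + (p/100)(255 − 101), so p ≈ 100×(223 − 101)/(255 − 101) = 12200/154 = 79.22.
p = 79 reproduces all three channels after rounding.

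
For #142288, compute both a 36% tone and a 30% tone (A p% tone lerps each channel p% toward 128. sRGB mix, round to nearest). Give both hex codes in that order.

#142288 is rgb(20, 34, 136).
36% tone:
  R: 20 + 38.88 = 58.88 → 59
  G: 34 + 33.84 = 67.84 → 68
  B: 136 + 0.36×(128−136) = 136 − 2.88 = 133.12 → 133
  → #3b4485
30% tone:
  R: 20 + 32.4 = 52.4 → 52
  G: 34 + 0.3×(128−34) = 34 + 28.2 = 62.2 → 62
  B: 136 + 0.3×(128−136) = 136 − 2.4 = 133.6 → 134
  → #343e86

#3b4485, #343e86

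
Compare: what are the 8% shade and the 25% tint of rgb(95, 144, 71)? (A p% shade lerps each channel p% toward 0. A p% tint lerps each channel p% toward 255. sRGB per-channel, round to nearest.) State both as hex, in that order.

8% shade:
  R: 95 − 7.6 = 87.4 → 87
  G: 144 − 11.52 = 132.48 → 132
  B: 71 + 0.08×(0−71) = 71 − 5.68 = 65.32 → 65
  → #578441
25% tint:
  R: 95 + 40 = 135 → 135
  G: 144 + 0.25×(255−144) = 144 + 27.75 = 171.75 → 172
  B: 71 + 0.25×(255−71) = 71 + 46 = 117 → 117
  → #87ac75

#578441, #87ac75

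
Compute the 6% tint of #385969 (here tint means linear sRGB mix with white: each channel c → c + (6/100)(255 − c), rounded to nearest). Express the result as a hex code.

#385969 is rgb(56, 89, 105).
A 6% tint moves each channel 6% toward 255:
  R: 56 + 0.06×(255−56) = 56 + 11.94 = 67.94 → 68
  G: 89 + 0.06×(255−89) = 89 + 9.96 = 98.96 → 99
  B: 105 + 0.06×(255−105) = 105 + 9 = 114 → 114
rgb(68, 99, 114) = #446372.

#446372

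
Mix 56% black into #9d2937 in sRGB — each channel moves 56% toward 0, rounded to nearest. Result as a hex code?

#451218

#9d2937 is rgb(157, 41, 55).
Per channel, c → c + 0.56(0 − c):
  R: 157 + 0.56×(0−157) = 157 − 87.92 = 69.08 → 69
  G: 41 + 0.56×(0−41) = 41 − 22.96 = 18.04 → 18
  B: 55 − 30.8 = 24.2 → 24
rgb(69, 18, 24) = #451218.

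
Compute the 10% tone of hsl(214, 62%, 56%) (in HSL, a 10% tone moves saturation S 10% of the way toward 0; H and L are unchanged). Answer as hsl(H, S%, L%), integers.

hsl(214, 56%, 56%)

S moves 10% from 62 toward 0: 62 − 6.2 = 55.8 → 56.
H and L are unchanged.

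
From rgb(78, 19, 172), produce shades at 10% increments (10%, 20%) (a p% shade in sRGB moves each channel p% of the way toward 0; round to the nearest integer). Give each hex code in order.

#46119b, #3e0f8a

10%: (78 − 7.8 = 70.2→70, 19 − 1.9 = 17.1→17, 172 − 17.2 = 154.8→155) → #46119b
20%: (78 − 15.6 = 62.4→62, 19 − 3.8 = 15.2→15, 172 − 34.4 = 137.6→138) → #3e0f8a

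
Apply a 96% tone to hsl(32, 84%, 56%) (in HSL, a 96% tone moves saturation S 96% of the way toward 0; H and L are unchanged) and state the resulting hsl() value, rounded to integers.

hsl(32, 3%, 56%)

S moves 96% from 84 toward 0: 84 − 80.64 = 3.36 → 3.
H and L are unchanged.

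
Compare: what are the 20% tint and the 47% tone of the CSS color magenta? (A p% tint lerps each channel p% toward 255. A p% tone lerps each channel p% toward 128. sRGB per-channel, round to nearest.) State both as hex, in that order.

CSS magenta is rgb(255, 0, 255).
20% tint:
  R: 255 + 0.2×(255−255) = 255 + 0 = 255 → 255
  G: 0 + 0.2×(255−0) = 0 + 51 = 51 → 51
  B: 255 + 0 = 255 → 255
  → #FF33FF
47% tone:
  R: 255 − 59.69 = 195.31 → 195
  G: 0 + 60.16 = 60.16 → 60
  B: 255 − 59.69 = 195.31 → 195
  → #C33CC3

#FF33FF, #C33CC3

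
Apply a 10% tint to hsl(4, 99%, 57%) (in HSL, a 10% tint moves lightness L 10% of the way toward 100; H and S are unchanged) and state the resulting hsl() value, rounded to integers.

hsl(4, 99%, 61%)

L moves 10% from 57 toward 100: 57 + 4.3 = 61.3 → 61.
H and S are unchanged.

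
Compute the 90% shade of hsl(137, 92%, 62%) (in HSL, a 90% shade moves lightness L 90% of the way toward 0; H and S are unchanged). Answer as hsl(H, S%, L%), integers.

L moves 90% from 62 toward 0: 62 − 55.8 = 6.2 → 6.
H and S are unchanged.

hsl(137, 92%, 6%)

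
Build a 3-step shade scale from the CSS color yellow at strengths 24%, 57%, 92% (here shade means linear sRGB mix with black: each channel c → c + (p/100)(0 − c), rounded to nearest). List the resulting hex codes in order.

#C2C200, #6E6E00, #141400

CSS yellow is rgb(255, 255, 0).
24%: (255 − 61.2 = 193.8→194, 255 − 61.2 = 193.8→194, 0→0) → #C2C200
57%: (255 − 145.35 = 109.65→110, 255 − 145.35 = 109.65→110, 0→0) → #6E6E00
92%: (255 − 234.6 = 20.4→20, 255 − 234.6 = 20.4→20, 0→0) → #141400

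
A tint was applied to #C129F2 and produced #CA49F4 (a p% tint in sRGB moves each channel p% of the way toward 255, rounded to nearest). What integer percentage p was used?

15%

#C129F2 is rgb(193, 41, 242); #CA49F4 is rgb(202, 73, 244).
On the G channel (widest range): 73 ≈ 41 + (p/100)(255 − 41), so p ≈ 100×(73 − 41)/(255 − 41) = 3200/214 = 14.95.
p = 15 reproduces all three channels after rounding.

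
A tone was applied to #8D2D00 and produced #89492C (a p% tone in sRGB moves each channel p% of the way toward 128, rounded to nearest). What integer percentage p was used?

34%

#8D2D00 is rgb(141, 45, 0); #89492C is rgb(137, 73, 44).
On the B channel (widest range): 44 ≈ 0 + (p/100)(128 − 0), so p ≈ 100×(44 − 0)/(128 − 0) = 4400/128 = 34.38.
p = 34 reproduces all three channels after rounding.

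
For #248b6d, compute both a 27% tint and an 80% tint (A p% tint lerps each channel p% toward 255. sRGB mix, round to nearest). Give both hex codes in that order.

#248b6d is rgb(36, 139, 109).
27% tint:
  R: 36 + 0.27×(255−36) = 36 + 59.13 = 95.13 → 95
  G: 139 + 0.27×(255−139) = 139 + 31.32 = 170.32 → 170
  B: 109 + 0.27×(255−109) = 109 + 39.42 = 148.42 → 148
  → #5faa94
80% tint:
  R: 36 + 175.2 = 211.2 → 211
  G: 139 + 92.8 = 231.8 → 232
  B: 109 + 116.8 = 225.8 → 226
  → #d3e8e2

#5faa94, #d3e8e2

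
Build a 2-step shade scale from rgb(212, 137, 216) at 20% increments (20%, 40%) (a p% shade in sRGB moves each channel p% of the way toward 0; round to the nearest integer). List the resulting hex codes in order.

20%: (212 − 42.4 = 169.6→170, 137 − 27.4 = 109.6→110, 216 − 43.2 = 172.8→173) → #aa6ead
40%: (212 − 84.8 = 127.2→127, 137 − 54.8 = 82.2→82, 216 − 86.4 = 129.6→130) → #7f5282

#aa6ead, #7f5282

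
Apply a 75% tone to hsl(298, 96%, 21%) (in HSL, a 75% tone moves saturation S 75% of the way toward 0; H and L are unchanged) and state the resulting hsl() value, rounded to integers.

S moves 75% from 96 toward 0: 96 − 72 = 24 → 24.
H and L are unchanged.

hsl(298, 24%, 21%)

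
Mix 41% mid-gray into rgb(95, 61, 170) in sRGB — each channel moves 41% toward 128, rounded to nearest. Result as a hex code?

Lerp each channel 41% toward 128:
  R: 95 + 0.41×(128−95) = 95 + 13.53 = 108.53 → 109
  G: 61 + 27.47 = 88.47 → 88
  B: 170 − 17.22 = 152.78 → 153
rgb(109, 88, 153) = #6d5899.

#6d5899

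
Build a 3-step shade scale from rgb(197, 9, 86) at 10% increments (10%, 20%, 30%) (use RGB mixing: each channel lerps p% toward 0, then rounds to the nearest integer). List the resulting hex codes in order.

#B1084D, #9E0745, #8A063C

10%: (197 − 19.7 = 177.3→177, 9 − 0.9 = 8.1→8, 86 − 8.6 = 77.4→77) → #B1084D
20%: (197 − 39.4 = 157.6→158, 9 − 1.8 = 7.2→7, 86 − 17.2 = 68.8→69) → #9E0745
30%: (197 − 59.1 = 137.9→138, 9 − 2.7 = 6.3→6, 86 − 25.8 = 60.2→60) → #8A063C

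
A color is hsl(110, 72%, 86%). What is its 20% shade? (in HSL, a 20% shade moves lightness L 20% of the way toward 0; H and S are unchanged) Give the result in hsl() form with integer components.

L moves 20% from 86 toward 0: 86 − 17.2 = 68.8 → 69.
H and S are unchanged.

hsl(110, 72%, 69%)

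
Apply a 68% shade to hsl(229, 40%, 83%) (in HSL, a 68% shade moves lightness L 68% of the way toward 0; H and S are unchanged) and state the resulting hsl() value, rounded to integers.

hsl(229, 40%, 27%)

L moves 68% from 83 toward 0: 83 − 56.44 = 26.56 → 27.
H and S are unchanged.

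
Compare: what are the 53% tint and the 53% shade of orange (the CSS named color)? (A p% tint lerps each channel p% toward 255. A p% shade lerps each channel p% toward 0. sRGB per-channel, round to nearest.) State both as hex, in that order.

CSS orange is rgb(255, 165, 0).
53% tint:
  R: 255 + 0 = 255 → 255
  G: 165 + 0.53×(255−165) = 165 + 47.7 = 212.7 → 213
  B: 0 + 135.15 = 135.15 → 135
  → #ffd587
53% shade:
  R: 255 − 135.15 = 119.85 → 120
  G: 165 + 0.53×(0−165) = 165 − 87.45 = 77.55 → 78
  B: 0 + 0 = 0 → 0
  → #784e00

#ffd587, #784e00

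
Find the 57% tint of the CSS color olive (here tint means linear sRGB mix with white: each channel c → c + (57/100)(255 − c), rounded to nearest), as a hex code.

#C8C891

CSS olive is rgb(128, 128, 0).
Per channel, c → c + 0.57(255 − c):
  R: 128 + 0.57×(255−128) = 128 + 72.39 = 200.39 → 200
  G: 128 + 0.57×(255−128) = 128 + 72.39 = 200.39 → 200
  B: 0 + 145.35 = 145.35 → 145
rgb(200, 200, 145) = #C8C891.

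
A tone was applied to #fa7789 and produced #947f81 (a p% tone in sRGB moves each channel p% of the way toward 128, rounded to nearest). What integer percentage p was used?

#fa7789 is rgb(250, 119, 137); #947f81 is rgb(148, 127, 129).
On the R channel (widest range): 148 ≈ 250 + (p/100)(128 − 250), so p ≈ 100×(148 − 250)/(128 − 250) = -10200/-122 = 83.61.
p = 84 reproduces all three channels after rounding.

84%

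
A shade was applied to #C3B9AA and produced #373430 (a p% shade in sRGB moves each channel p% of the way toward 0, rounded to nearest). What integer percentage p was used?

72%

#C3B9AA is rgb(195, 185, 170); #373430 is rgb(55, 52, 48).
On the R channel (widest range): 55 ≈ 195 + (p/100)(0 − 195), so p ≈ 100×(55 − 195)/(0 − 195) = -14000/-195 = 71.79.
p = 72 reproduces all three channels after rounding.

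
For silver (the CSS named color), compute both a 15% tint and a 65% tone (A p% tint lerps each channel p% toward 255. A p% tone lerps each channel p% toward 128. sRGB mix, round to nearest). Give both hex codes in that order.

CSS silver is rgb(192, 192, 192).
15% tint:
  R: 192 + 9.45 = 201.45 → 201
  G: 192 + 9.45 = 201.45 → 201
  B: 192 + 0.15×(255−192) = 192 + 9.45 = 201.45 → 201
  → #c9c9c9
65% tone:
  R: 192 + 0.65×(128−192) = 192 − 41.6 = 150.4 → 150
  G: 192 − 41.6 = 150.4 → 150
  B: 192 + 0.65×(128−192) = 192 − 41.6 = 150.4 → 150
  → #969696

#c9c9c9, #969696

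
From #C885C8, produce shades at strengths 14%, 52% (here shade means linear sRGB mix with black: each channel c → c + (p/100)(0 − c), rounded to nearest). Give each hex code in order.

#AC72AC, #604060

#C885C8 is rgb(200, 133, 200).
14%: (200 − 28 = 172→172, 133 − 18.62 = 114.38→114, 200 − 28 = 172→172) → #AC72AC
52%: (200 − 104 = 96→96, 133 − 69.16 = 63.84→64, 200 − 104 = 96→96) → #604060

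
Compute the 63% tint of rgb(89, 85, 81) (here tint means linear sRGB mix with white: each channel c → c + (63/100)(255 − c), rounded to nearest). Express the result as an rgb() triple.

rgb(194, 192, 191)

Lerp each channel 63% toward 255:
  R: 89 + 0.63×(255−89) = 89 + 104.58 = 193.58 → 194
  G: 85 + 0.63×(255−85) = 85 + 107.1 = 192.1 → 192
  B: 81 + 109.62 = 190.62 → 191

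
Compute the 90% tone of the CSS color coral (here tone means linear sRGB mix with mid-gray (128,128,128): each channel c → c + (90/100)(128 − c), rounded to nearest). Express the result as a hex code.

#8d807b

CSS coral is rgb(255, 127, 80).
Per channel, c → c + 0.9(128 − c):
  R: 255 + 0.9×(128−255) = 255 − 114.3 = 140.7 → 141
  G: 127 + 0.9×(128−127) = 127 + 0.9 = 127.9 → 128
  B: 80 + 0.9×(128−80) = 80 + 43.2 = 123.2 → 123
rgb(141, 128, 123) = #8d807b.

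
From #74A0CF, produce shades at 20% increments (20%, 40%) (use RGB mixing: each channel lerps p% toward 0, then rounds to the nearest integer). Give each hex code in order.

#74A0CF is rgb(116, 160, 207).
20%: (116 − 23.2 = 92.8→93, 160 − 32 = 128→128, 207 − 41.4 = 165.6→166) → #5D80A6
40%: (116 − 46.4 = 69.6→70, 160 − 64 = 96→96, 207 − 82.8 = 124.2→124) → #46607C

#5D80A6, #46607C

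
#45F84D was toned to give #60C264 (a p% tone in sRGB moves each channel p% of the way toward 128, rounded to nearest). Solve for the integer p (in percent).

45%

#45F84D is rgb(69, 248, 77); #60C264 is rgb(96, 194, 100).
On the G channel (widest range): 194 ≈ 248 + (p/100)(128 − 248), so p ≈ 100×(194 − 248)/(128 − 248) = -5400/-120 = 45.00.
p = 45 reproduces all three channels after rounding.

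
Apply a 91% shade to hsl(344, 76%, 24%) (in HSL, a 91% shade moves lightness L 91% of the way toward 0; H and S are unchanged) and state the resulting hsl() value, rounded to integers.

L moves 91% from 24 toward 0: 24 − 21.84 = 2.16 → 2.
H and S are unchanged.

hsl(344, 76%, 2%)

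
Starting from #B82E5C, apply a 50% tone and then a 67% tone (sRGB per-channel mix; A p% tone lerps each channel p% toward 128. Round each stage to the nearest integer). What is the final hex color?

#B82E5C is rgb(184, 46, 92).
A 50% tone moves each channel 50% toward 128:
  R: 184 + 0.5×(128−184) = 184 − 28 = 156 → 156
  G: 46 + 41 = 87 → 87
  B: 92 + 0.5×(128−92) = 92 + 18 = 110 → 110
After the tone: rgb(156, 87, 110) = #9C576E.
Lerp each channel 67% toward 128:
  R: 156 − 18.76 = 137.24 → 137
  G: 87 + 0.67×(128−87) = 87 + 27.47 = 114.47 → 114
  B: 110 + 0.67×(128−110) = 110 + 12.06 = 122.06 → 122
rgb(137, 114, 122) = #89727A.

#89727A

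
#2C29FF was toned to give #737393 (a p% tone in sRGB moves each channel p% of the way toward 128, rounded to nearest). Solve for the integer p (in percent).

#2C29FF is rgb(44, 41, 255); #737393 is rgb(115, 115, 147).
On the B channel (widest range): 147 ≈ 255 + (p/100)(128 − 255), so p ≈ 100×(147 − 255)/(128 − 255) = -10800/-127 = 85.04.
p = 85 reproduces all three channels after rounding.

85%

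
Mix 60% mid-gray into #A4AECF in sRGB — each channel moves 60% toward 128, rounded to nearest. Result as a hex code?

#8E92A0

#A4AECF is rgb(164, 174, 207).
Per channel, c → c + 0.6(128 − c):
  R: 164 − 21.6 = 142.4 → 142
  G: 174 + 0.6×(128−174) = 174 − 27.6 = 146.4 → 146
  B: 207 − 47.4 = 159.6 → 160
rgb(142, 146, 160) = #8E92A0.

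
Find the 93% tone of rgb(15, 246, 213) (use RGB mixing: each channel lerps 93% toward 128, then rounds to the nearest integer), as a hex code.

#788886

A 93% tone moves each channel 93% toward 128:
  R: 15 + 0.93×(128−15) = 15 + 105.09 = 120.09 → 120
  G: 246 − 109.74 = 136.26 → 136
  B: 213 + 0.93×(128−213) = 213 − 79.05 = 133.95 → 134
rgb(120, 136, 134) = #788886.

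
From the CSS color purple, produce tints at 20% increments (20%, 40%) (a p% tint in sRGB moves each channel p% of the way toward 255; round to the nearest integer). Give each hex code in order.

#993399, #b366b3

CSS purple is rgb(128, 0, 128).
20%: (128 + 25.4 = 153.4→153, 0 + 51 = 51→51, 128 + 25.4 = 153.4→153) → #993399
40%: (128 + 50.8 = 178.8→179, 0 + 102 = 102→102, 128 + 50.8 = 178.8→179) → #b366b3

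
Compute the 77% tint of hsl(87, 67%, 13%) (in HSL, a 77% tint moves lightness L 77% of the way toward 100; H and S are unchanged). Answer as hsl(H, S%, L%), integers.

hsl(87, 67%, 80%)

L moves 77% from 13 toward 100: 13 + 66.99 = 79.99 → 80.
H and S are unchanged.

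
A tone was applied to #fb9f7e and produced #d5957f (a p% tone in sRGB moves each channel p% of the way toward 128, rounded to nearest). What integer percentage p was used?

31%

#fb9f7e is rgb(251, 159, 126); #d5957f is rgb(213, 149, 127).
On the R channel (widest range): 213 ≈ 251 + (p/100)(128 − 251), so p ≈ 100×(213 − 251)/(128 − 251) = -3800/-123 = 30.89.
p = 31 reproduces all three channels after rounding.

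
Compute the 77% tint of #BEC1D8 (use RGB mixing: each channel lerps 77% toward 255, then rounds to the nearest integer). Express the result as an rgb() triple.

#BEC1D8 is rgb(190, 193, 216).
A 77% tint moves each channel 77% toward 255:
  R: 190 + 50.05 = 240.05 → 240
  G: 193 + 0.77×(255−193) = 193 + 47.74 = 240.74 → 241
  B: 216 + 30.03 = 246.03 → 246

rgb(240, 241, 246)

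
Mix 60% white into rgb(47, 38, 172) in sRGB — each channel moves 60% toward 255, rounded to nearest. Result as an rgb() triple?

rgb(172, 168, 222)

A 60% tint moves each channel 60% toward 255:
  R: 47 + 0.6×(255−47) = 47 + 124.8 = 171.8 → 172
  G: 38 + 0.6×(255−38) = 38 + 130.2 = 168.2 → 168
  B: 172 + 0.6×(255−172) = 172 + 49.8 = 221.8 → 222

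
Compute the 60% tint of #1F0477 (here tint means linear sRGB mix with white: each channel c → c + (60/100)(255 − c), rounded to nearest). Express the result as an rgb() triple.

rgb(165, 155, 201)

#1F0477 is rgb(31, 4, 119).
Per channel, c → c + 0.6(255 − c):
  R: 31 + 0.6×(255−31) = 31 + 134.4 = 165.4 → 165
  G: 4 + 0.6×(255−4) = 4 + 150.6 = 154.6 → 155
  B: 119 + 0.6×(255−119) = 119 + 81.6 = 200.6 → 201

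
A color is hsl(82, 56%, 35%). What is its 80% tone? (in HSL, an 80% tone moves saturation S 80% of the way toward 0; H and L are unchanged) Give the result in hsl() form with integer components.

hsl(82, 11%, 35%)

S moves 80% from 56 toward 0: 56 − 44.8 = 11.2 → 11.
H and L are unchanged.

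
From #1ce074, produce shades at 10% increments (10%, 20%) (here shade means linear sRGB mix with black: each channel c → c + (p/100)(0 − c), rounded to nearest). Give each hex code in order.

#1ce074 is rgb(28, 224, 116).
10%: (28 − 2.8 = 25.2→25, 224 − 22.4 = 201.6→202, 116 − 11.6 = 104.4→104) → #19ca68
20%: (28 − 5.6 = 22.4→22, 224 − 44.8 = 179.2→179, 116 − 23.2 = 92.8→93) → #16b35d

#19ca68, #16b35d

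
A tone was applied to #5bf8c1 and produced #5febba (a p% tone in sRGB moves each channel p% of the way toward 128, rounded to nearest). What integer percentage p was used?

11%

#5bf8c1 is rgb(91, 248, 193); #5febba is rgb(95, 235, 186).
On the G channel (widest range): 235 ≈ 248 + (p/100)(128 − 248), so p ≈ 100×(235 − 248)/(128 − 248) = -1300/-120 = 10.83.
p = 11 reproduces all three channels after rounding.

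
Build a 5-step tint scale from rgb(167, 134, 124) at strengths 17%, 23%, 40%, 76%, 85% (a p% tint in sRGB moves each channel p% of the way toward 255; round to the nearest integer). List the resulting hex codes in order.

#b69b92, #bba29a, #cab6b0, #eae2e0, #f2edeb

17%: (167 + 14.96 = 181.96→182, 134 + 20.57 = 154.57→155, 124 + 22.27 = 146.27→146) → #b69b92
23%: (167 + 20.24 = 187.24→187, 134 + 27.83 = 161.83→162, 124 + 30.13 = 154.13→154) → #bba29a
40%: (167 + 35.2 = 202.2→202, 134 + 48.4 = 182.4→182, 124 + 52.4 = 176.4→176) → #cab6b0
76%: (167 + 66.88 = 233.88→234, 134 + 91.96 = 225.96→226, 124 + 99.56 = 223.56→224) → #eae2e0
85%: (167 + 74.8 = 241.8→242, 134 + 102.85 = 236.85→237, 124 + 111.35 = 235.35→235) → #f2edeb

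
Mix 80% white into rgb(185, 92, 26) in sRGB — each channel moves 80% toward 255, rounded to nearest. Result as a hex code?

Lerp each channel 80% toward 255:
  R: 185 + 56 = 241 → 241
  G: 92 + 0.8×(255−92) = 92 + 130.4 = 222.4 → 222
  B: 26 + 0.8×(255−26) = 26 + 183.2 = 209.2 → 209
rgb(241, 222, 209) = #F1DED1.

#F1DED1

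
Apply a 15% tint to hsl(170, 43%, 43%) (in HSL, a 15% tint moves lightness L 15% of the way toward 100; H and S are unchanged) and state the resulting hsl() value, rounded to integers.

L moves 15% from 43 toward 100: 43 + 8.55 = 51.55 → 52.
H and S are unchanged.

hsl(170, 43%, 52%)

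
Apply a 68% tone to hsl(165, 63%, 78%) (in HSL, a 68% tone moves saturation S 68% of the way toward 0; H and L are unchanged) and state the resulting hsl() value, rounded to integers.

hsl(165, 20%, 78%)

S moves 68% from 63 toward 0: 63 − 42.84 = 20.16 → 20.
H and L are unchanged.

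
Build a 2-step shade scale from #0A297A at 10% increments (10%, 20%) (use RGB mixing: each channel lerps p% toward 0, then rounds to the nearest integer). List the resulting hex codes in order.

#09256E, #082162

#0A297A is rgb(10, 41, 122).
10%: (10 − 1 = 9→9, 41 − 4.1 = 36.9→37, 122 − 12.2 = 109.8→110) → #09256E
20%: (10 − 2 = 8→8, 41 − 8.2 = 32.8→33, 122 − 24.4 = 97.6→98) → #082162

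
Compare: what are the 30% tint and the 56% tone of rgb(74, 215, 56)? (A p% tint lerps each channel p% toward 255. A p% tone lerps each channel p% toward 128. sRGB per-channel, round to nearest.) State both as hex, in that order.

30% tint:
  R: 74 + 54.3 = 128.3 → 128
  G: 215 + 12 = 227 → 227
  B: 56 + 59.7 = 115.7 → 116
  → #80E374
56% tone:
  R: 74 + 0.56×(128−74) = 74 + 30.24 = 104.24 → 104
  G: 215 − 48.72 = 166.28 → 166
  B: 56 + 40.32 = 96.32 → 96
  → #68A660

#80E374, #68A660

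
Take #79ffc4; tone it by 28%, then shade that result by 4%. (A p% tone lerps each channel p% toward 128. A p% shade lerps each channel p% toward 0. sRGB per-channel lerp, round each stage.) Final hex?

#76d2aa

#79ffc4 is rgb(121, 255, 196).
Per channel, c → c + 0.28(128 − c):
  R: 121 + 0.28×(128−121) = 121 + 1.96 = 122.96 → 123
  G: 255 + 0.28×(128−255) = 255 − 35.56 = 219.44 → 219
  B: 196 − 19.04 = 176.96 → 177
After the tone: rgb(123, 219, 177) = #7bdbb1.
Lerp each channel 4% toward 0:
  R: 123 − 4.92 = 118.08 → 118
  G: 219 − 8.76 = 210.24 → 210
  B: 177 + 0.04×(0−177) = 177 − 7.08 = 169.92 → 170
rgb(118, 210, 170) = #76d2aa.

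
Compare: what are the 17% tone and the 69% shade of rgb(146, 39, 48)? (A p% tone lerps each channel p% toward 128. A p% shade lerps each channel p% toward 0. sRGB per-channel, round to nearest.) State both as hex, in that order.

#8f363e, #2d0c0f

17% tone:
  R: 146 − 3.06 = 142.94 → 143
  G: 39 + 0.17×(128−39) = 39 + 15.13 = 54.13 → 54
  B: 48 + 0.17×(128−48) = 48 + 13.6 = 61.6 → 62
  → #8f363e
69% shade:
  R: 146 − 100.74 = 45.26 → 45
  G: 39 + 0.69×(0−39) = 39 − 26.91 = 12.09 → 12
  B: 48 + 0.69×(0−48) = 48 − 33.12 = 14.88 → 15
  → #2d0c0f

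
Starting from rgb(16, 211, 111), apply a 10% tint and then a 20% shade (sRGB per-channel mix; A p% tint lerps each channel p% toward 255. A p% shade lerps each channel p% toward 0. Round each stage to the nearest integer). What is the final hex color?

Per channel, c → c + 0.1(255 − c):
  R: 16 + 0.1×(255−16) = 16 + 23.9 = 39.9 → 40
  G: 211 + 4.4 = 215.4 → 215
  B: 111 + 14.4 = 125.4 → 125
After the tint: rgb(40, 215, 125) = #28D77D.
Lerp each channel 20% toward 0:
  R: 40 + 0.2×(0−40) = 40 − 8 = 32 → 32
  G: 215 + 0.2×(0−215) = 215 − 43 = 172 → 172
  B: 125 + 0.2×(0−125) = 125 − 25 = 100 → 100
rgb(32, 172, 100) = #20AC64.

#20AC64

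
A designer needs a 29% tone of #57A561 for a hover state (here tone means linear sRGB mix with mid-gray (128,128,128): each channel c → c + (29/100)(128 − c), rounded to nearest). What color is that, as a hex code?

#57A561 is rgb(87, 165, 97).
A 29% tone moves each channel 29% toward 128:
  R: 87 + 0.29×(128−87) = 87 + 11.89 = 98.89 → 99
  G: 165 + 0.29×(128−165) = 165 − 10.73 = 154.27 → 154
  B: 97 + 8.99 = 105.99 → 106
rgb(99, 154, 106) = #639A6A.

#639A6A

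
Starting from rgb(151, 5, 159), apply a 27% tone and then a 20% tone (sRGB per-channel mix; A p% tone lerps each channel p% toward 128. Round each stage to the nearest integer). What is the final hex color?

#8e3892

A 27% tone moves each channel 27% toward 128:
  R: 151 + 0.27×(128−151) = 151 − 6.21 = 144.79 → 145
  G: 5 + 33.21 = 38.21 → 38
  B: 159 − 8.37 = 150.63 → 151
After the tone: rgb(145, 38, 151) = #912697.
Per channel, c → c + 0.2(128 − c):
  R: 145 − 3.4 = 141.6 → 142
  G: 38 + 0.2×(128−38) = 38 + 18 = 56 → 56
  B: 151 + 0.2×(128−151) = 151 − 4.6 = 146.4 → 146
rgb(142, 56, 146) = #8e3892.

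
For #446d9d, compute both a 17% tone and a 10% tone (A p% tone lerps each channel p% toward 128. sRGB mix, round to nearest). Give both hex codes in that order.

#446d9d is rgb(68, 109, 157).
17% tone:
  R: 68 + 0.17×(128−68) = 68 + 10.2 = 78.2 → 78
  G: 109 + 0.17×(128−109) = 109 + 3.23 = 112.23 → 112
  B: 157 − 4.93 = 152.07 → 152
  → #4e7098
10% tone:
  R: 68 + 6 = 74 → 74
  G: 109 + 0.1×(128−109) = 109 + 1.9 = 110.9 → 111
  B: 157 + 0.1×(128−157) = 157 − 2.9 = 154.1 → 154
  → #4a6f9a

#4e7098, #4a6f9a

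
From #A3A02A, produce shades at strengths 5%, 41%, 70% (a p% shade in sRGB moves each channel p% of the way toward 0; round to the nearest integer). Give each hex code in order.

#9B9828, #605E19, #31300D

#A3A02A is rgb(163, 160, 42).
5%: (163 − 8.15 = 154.85→155, 160 − 8 = 152→152, 42 − 2.1 = 39.9→40) → #9B9828
41%: (163 − 66.83 = 96.17→96, 160 − 65.6 = 94.4→94, 42 − 17.22 = 24.78→25) → #605E19
70%: (163 − 114.1 = 48.9→49, 160 − 112 = 48→48, 42 − 29.4 = 12.6→13) → #31300D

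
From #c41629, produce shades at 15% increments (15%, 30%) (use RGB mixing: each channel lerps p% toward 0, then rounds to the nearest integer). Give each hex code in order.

#a71323, #890f1d

#c41629 is rgb(196, 22, 41).
15%: (196 − 29.4 = 166.6→167, 22 − 3.3 = 18.7→19, 41 − 6.15 = 34.85→35) → #a71323
30%: (196 − 58.8 = 137.2→137, 22 − 6.6 = 15.4→15, 41 − 12.3 = 28.7→29) → #890f1d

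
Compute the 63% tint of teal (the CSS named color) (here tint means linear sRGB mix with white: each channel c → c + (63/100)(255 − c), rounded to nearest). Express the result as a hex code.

#a1d0d0

CSS teal is rgb(0, 128, 128).
A 63% tint moves each channel 63% toward 255:
  R: 0 + 0.63×(255−0) = 0 + 160.65 = 160.65 → 161
  G: 128 + 80.01 = 208.01 → 208
  B: 128 + 80.01 = 208.01 → 208
rgb(161, 208, 208) = #a1d0d0.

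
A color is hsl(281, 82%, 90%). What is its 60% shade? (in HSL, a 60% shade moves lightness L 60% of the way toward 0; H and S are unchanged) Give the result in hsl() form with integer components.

L moves 60% from 90 toward 0: 90 − 54 = 36 → 36.
H and S are unchanged.

hsl(281, 82%, 36%)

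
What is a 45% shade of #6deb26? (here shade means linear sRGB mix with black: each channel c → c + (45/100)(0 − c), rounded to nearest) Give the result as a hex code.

#6deb26 is rgb(109, 235, 38).
Per channel, c → c + 0.45(0 − c):
  R: 109 − 49.05 = 59.95 → 60
  G: 235 + 0.45×(0−235) = 235 − 105.75 = 129.25 → 129
  B: 38 + 0.45×(0−38) = 38 − 17.1 = 20.9 → 21
rgb(60, 129, 21) = #3c8115.

#3c8115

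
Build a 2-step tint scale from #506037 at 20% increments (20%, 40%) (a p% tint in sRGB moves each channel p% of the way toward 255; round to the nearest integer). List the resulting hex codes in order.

#506037 is rgb(80, 96, 55).
20%: (80 + 35 = 115→115, 96 + 31.8 = 127.8→128, 55 + 40 = 95→95) → #73805F
40%: (80 + 70 = 150→150, 96 + 63.6 = 159.6→160, 55 + 80 = 135→135) → #96A087

#73805F, #96A087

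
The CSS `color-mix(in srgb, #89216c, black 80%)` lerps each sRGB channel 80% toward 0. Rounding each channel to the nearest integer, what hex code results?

#89216c is rgb(137, 33, 108).
Per channel, c → c + 0.8(0 − c):
  R: 137 + 0.8×(0−137) = 137 − 109.6 = 27.4 → 27
  G: 33 − 26.4 = 6.6 → 7
  B: 108 − 86.4 = 21.6 → 22
rgb(27, 7, 22) = #1b0716.

#1b0716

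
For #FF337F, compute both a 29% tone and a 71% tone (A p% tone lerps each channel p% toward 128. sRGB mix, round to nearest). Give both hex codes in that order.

#DA497F, #A56A80

#FF337F is rgb(255, 51, 127).
29% tone:
  R: 255 + 0.29×(128−255) = 255 − 36.83 = 218.17 → 218
  G: 51 + 0.29×(128−51) = 51 + 22.33 = 73.33 → 73
  B: 127 + 0.29×(128−127) = 127 + 0.29 = 127.29 → 127
  → #DA497F
71% tone:
  R: 255 + 0.71×(128−255) = 255 − 90.17 = 164.83 → 165
  G: 51 + 0.71×(128−51) = 51 + 54.67 = 105.67 → 106
  B: 127 + 0.71×(128−127) = 127 + 0.71 = 127.71 → 128
  → #A56A80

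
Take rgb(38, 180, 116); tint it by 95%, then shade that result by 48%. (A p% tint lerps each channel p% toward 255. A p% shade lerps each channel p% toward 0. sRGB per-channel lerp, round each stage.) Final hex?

#7F8381

Lerp each channel 95% toward 255:
  R: 38 + 206.15 = 244.15 → 244
  G: 180 + 0.95×(255−180) = 180 + 71.25 = 251.25 → 251
  B: 116 + 132.05 = 248.05 → 248
After the tint: rgb(244, 251, 248) = #F4FBF8.
A 48% shade moves each channel 48% toward 0:
  R: 244 − 117.12 = 126.88 → 127
  G: 251 − 120.48 = 130.52 → 131
  B: 248 − 119.04 = 128.96 → 129
rgb(127, 131, 129) = #7F8381.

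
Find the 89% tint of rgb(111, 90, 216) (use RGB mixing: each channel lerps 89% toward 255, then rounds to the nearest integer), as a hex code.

#EFEDFB

Per channel, c → c + 0.89(255 − c):
  R: 111 + 128.16 = 239.16 → 239
  G: 90 + 0.89×(255−90) = 90 + 146.85 = 236.85 → 237
  B: 216 + 34.71 = 250.71 → 251
rgb(239, 237, 251) = #EFEDFB.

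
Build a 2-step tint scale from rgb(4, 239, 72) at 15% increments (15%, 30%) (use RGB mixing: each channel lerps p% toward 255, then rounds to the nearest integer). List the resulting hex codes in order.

15%: (4 + 37.65 = 41.65→42, 239 + 2.4 = 241.4→241, 72 + 27.45 = 99.45→99) → #2AF163
30%: (4 + 75.3 = 79.3→79, 239 + 4.8 = 243.8→244, 72 + 54.9 = 126.9→127) → #4FF47F

#2AF163, #4FF47F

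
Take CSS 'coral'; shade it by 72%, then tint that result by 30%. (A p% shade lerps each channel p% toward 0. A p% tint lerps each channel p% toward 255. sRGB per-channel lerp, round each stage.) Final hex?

#7E665C

CSS coral is rgb(255, 127, 80).
A 72% shade moves each channel 72% toward 0:
  R: 255 + 0.72×(0−255) = 255 − 183.6 = 71.4 → 71
  G: 127 + 0.72×(0−127) = 127 − 91.44 = 35.56 → 36
  B: 80 + 0.72×(0−80) = 80 − 57.6 = 22.4 → 22
After the shade: rgb(71, 36, 22) = #472416.
A 30% tint moves each channel 30% toward 255:
  R: 71 + 0.3×(255−71) = 71 + 55.2 = 126.2 → 126
  G: 36 + 0.3×(255−36) = 36 + 65.7 = 101.7 → 102
  B: 22 + 69.9 = 91.9 → 92
rgb(126, 102, 92) = #7E665C.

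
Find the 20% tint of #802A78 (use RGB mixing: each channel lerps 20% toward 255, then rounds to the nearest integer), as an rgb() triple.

#802A78 is rgb(128, 42, 120).
Lerp each channel 20% toward 255:
  R: 128 + 25.4 = 153.4 → 153
  G: 42 + 0.2×(255−42) = 42 + 42.6 = 84.6 → 85
  B: 120 + 27 = 147 → 147

rgb(153, 85, 147)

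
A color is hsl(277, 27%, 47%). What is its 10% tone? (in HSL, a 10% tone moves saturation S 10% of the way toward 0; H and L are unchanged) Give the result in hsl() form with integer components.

S moves 10% from 27 toward 0: 27 − 2.7 = 24.3 → 24.
H and L are unchanged.

hsl(277, 24%, 47%)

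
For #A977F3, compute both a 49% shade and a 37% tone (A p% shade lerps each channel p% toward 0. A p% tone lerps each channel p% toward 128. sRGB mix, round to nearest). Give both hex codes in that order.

#563D7C, #9A7AC8

#A977F3 is rgb(169, 119, 243).
49% shade:
  R: 169 − 82.81 = 86.19 → 86
  G: 119 − 58.31 = 60.69 → 61
  B: 243 − 119.07 = 123.93 → 124
  → #563D7C
37% tone:
  R: 169 + 0.37×(128−169) = 169 − 15.17 = 153.83 → 154
  G: 119 + 0.37×(128−119) = 119 + 3.33 = 122.33 → 122
  B: 243 + 0.37×(128−243) = 243 − 42.55 = 200.45 → 200
  → #9A7AC8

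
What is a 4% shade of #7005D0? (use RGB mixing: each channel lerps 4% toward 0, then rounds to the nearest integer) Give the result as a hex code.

#7005D0 is rgb(112, 5, 208).
A 4% shade moves each channel 4% toward 0:
  R: 112 − 4.48 = 107.52 → 108
  G: 5 + 0.04×(0−5) = 5 − 0.2 = 4.8 → 5
  B: 208 + 0.04×(0−208) = 208 − 8.32 = 199.68 → 200
rgb(108, 5, 200) = #6C05C8.

#6C05C8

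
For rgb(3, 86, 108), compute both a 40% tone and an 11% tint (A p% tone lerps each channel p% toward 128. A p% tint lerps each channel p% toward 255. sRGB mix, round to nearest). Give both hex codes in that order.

#356774, #1f697c

40% tone:
  R: 3 + 0.4×(128−3) = 3 + 50 = 53 → 53
  G: 86 + 0.4×(128−86) = 86 + 16.8 = 102.8 → 103
  B: 108 + 0.4×(128−108) = 108 + 8 = 116 → 116
  → #356774
11% tint:
  R: 3 + 0.11×(255−3) = 3 + 27.72 = 30.72 → 31
  G: 86 + 0.11×(255−86) = 86 + 18.59 = 104.59 → 105
  B: 108 + 0.11×(255−108) = 108 + 16.17 = 124.17 → 124
  → #1f697c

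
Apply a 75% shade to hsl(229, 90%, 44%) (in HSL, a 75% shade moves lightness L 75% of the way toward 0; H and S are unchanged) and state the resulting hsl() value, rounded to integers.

L moves 75% from 44 toward 0: 44 − 33 = 11 → 11.
H and S are unchanged.

hsl(229, 90%, 11%)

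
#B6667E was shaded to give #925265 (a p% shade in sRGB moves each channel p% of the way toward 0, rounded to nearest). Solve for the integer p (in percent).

#B6667E is rgb(182, 102, 126); #925265 is rgb(146, 82, 101).
On the R channel (widest range): 146 ≈ 182 + (p/100)(0 − 182), so p ≈ 100×(146 − 182)/(0 − 182) = -3600/-182 = 19.78.
p = 20 reproduces all three channels after rounding.

20%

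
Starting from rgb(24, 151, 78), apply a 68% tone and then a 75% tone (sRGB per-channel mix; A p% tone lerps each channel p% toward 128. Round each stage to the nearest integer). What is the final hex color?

#78827C

A 68% tone moves each channel 68% toward 128:
  R: 24 + 70.72 = 94.72 → 95
  G: 151 + 0.68×(128−151) = 151 − 15.64 = 135.36 → 135
  B: 78 + 34 = 112 → 112
After the tone: rgb(95, 135, 112) = #5F8770.
A 75% tone moves each channel 75% toward 128:
  R: 95 + 0.75×(128−95) = 95 + 24.75 = 119.75 → 120
  G: 135 + 0.75×(128−135) = 135 − 5.25 = 129.75 → 130
  B: 112 + 0.75×(128−112) = 112 + 12 = 124 → 124
rgb(120, 130, 124) = #78827C.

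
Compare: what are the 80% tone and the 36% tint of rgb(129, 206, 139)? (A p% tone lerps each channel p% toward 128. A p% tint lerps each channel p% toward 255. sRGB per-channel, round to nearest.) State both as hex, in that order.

80% tone:
  R: 129 + 0.8×(128−129) = 129 − 0.8 = 128.2 → 128
  G: 206 − 62.4 = 143.6 → 144
  B: 139 + 0.8×(128−139) = 139 − 8.8 = 130.2 → 130
  → #809082
36% tint:
  R: 129 + 45.36 = 174.36 → 174
  G: 206 + 17.64 = 223.64 → 224
  B: 139 + 41.76 = 180.76 → 181
  → #aee0b5

#809082, #aee0b5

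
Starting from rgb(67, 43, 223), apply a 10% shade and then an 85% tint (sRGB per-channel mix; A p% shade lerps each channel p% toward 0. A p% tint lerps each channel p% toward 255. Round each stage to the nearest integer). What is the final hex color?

#E2DFF7

Per channel, c → c + 0.1(0 − c):
  R: 67 − 6.7 = 60.3 → 60
  G: 43 + 0.1×(0−43) = 43 − 4.3 = 38.7 → 39
  B: 223 + 0.1×(0−223) = 223 − 22.3 = 200.7 → 201
After the shade: rgb(60, 39, 201) = #3C27C9.
Lerp each channel 85% toward 255:
  R: 60 + 165.75 = 225.75 → 226
  G: 39 + 183.6 = 222.6 → 223
  B: 201 + 0.85×(255−201) = 201 + 45.9 = 246.9 → 247
rgb(226, 223, 247) = #E2DFF7.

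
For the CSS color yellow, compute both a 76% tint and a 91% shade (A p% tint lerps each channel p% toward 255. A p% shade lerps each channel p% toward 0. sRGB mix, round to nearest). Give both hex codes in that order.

#ffffc2, #171700

CSS yellow is rgb(255, 255, 0).
76% tint:
  R: 255 + 0.76×(255−255) = 255 + 0 = 255 → 255
  G: 255 + 0.76×(255−255) = 255 + 0 = 255 → 255
  B: 0 + 0.76×(255−0) = 0 + 193.8 = 193.8 → 194
  → #ffffc2
91% shade:
  R: 255 + 0.91×(0−255) = 255 − 232.05 = 22.95 → 23
  G: 255 + 0.91×(0−255) = 255 − 232.05 = 22.95 → 23
  B: 0 + 0 = 0 → 0
  → #171700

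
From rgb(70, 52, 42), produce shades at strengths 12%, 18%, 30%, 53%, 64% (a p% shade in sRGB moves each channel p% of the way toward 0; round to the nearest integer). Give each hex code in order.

12%: (70 − 8.4 = 61.6→62, 52 − 6.24 = 45.76→46, 42 − 5.04 = 36.96→37) → #3E2E25
18%: (70 − 12.6 = 57.4→57, 52 − 9.36 = 42.64→43, 42 − 7.56 = 34.44→34) → #392B22
30%: (70 − 21 = 49→49, 52 − 15.6 = 36.4→36, 42 − 12.6 = 29.4→29) → #31241D
53%: (70 − 37.1 = 32.9→33, 52 − 27.56 = 24.44→24, 42 − 22.26 = 19.74→20) → #211814
64%: (70 − 44.8 = 25.2→25, 52 − 33.28 = 18.72→19, 42 − 26.88 = 15.12→15) → #19130F

#3E2E25, #392B22, #31241D, #211814, #19130F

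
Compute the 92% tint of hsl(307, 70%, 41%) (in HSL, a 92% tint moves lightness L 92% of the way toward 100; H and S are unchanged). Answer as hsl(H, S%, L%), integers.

L moves 92% from 41 toward 100: 41 + 54.28 = 95.28 → 95.
H and S are unchanged.

hsl(307, 70%, 95%)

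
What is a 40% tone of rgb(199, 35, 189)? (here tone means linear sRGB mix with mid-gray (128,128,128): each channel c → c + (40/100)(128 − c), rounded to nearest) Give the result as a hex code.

#ab48a5

A 40% tone moves each channel 40% toward 128:
  R: 199 + 0.4×(128−199) = 199 − 28.4 = 170.6 → 171
  G: 35 + 0.4×(128−35) = 35 + 37.2 = 72.2 → 72
  B: 189 − 24.4 = 164.6 → 165
rgb(171, 72, 165) = #ab48a5.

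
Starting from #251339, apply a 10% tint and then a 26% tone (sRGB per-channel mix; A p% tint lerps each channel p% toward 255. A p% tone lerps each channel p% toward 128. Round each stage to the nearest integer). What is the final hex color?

#251339 is rgb(37, 19, 57).
Per channel, c → c + 0.1(255 − c):
  R: 37 + 21.8 = 58.8 → 59
  G: 19 + 0.1×(255−19) = 19 + 23.6 = 42.6 → 43
  B: 57 + 0.1×(255−57) = 57 + 19.8 = 76.8 → 77
After the tint: rgb(59, 43, 77) = #3B2B4D.
Per channel, c → c + 0.26(128 − c):
  R: 59 + 17.94 = 76.94 → 77
  G: 43 + 22.1 = 65.1 → 65
  B: 77 + 13.26 = 90.26 → 90
rgb(77, 65, 90) = #4D415A.

#4D415A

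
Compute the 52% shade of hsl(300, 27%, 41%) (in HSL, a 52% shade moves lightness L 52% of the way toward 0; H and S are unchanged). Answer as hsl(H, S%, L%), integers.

hsl(300, 27%, 20%)

L moves 52% from 41 toward 0: 41 − 21.32 = 19.68 → 20.
H and S are unchanged.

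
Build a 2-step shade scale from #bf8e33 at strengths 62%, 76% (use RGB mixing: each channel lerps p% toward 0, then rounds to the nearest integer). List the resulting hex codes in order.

#bf8e33 is rgb(191, 142, 51).
62%: (191 − 118.42 = 72.58→73, 142 − 88.04 = 53.96→54, 51 − 31.62 = 19.38→19) → #493613
76%: (191 − 145.16 = 45.84→46, 142 − 107.92 = 34.08→34, 51 − 38.76 = 12.24→12) → #2e220c

#493613, #2e220c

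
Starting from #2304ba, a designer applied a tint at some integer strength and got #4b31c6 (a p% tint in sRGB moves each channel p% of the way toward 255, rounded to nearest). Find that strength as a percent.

18%

#2304ba is rgb(35, 4, 186); #4b31c6 is rgb(75, 49, 198).
On the G channel (widest range): 49 ≈ 4 + (p/100)(255 − 4), so p ≈ 100×(49 − 4)/(255 − 4) = 4500/251 = 17.93.
p = 18 reproduces all three channels after rounding.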